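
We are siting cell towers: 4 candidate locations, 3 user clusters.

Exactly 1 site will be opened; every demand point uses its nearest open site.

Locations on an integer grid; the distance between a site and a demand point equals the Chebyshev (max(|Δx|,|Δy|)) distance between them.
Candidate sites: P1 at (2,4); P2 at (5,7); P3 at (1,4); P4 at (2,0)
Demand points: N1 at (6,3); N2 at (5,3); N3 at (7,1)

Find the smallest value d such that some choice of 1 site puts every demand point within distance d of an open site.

Open {P1}.
  Farthest demand point is N3 at distance 5 (to P1); all others are ≤ 5.
With {P4} the worst case is 5.
With {P2} the worst case is 6.
No size-1 selection achieves below 5.

5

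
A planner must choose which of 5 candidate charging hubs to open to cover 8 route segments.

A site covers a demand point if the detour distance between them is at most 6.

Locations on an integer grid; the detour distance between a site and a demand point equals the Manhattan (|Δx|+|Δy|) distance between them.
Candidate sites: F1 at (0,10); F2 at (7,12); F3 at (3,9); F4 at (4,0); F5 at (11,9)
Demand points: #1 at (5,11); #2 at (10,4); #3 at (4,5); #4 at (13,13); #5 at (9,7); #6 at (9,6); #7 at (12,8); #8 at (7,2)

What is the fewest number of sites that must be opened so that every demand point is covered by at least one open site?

Coverage sets (demand points within 6 of each site):
  F1: {#1}
  F2: {#1}
  F3: {#1, #3}
  F4: {#3, #8}
  F5: {#2, #4, #5, #6, #7}
No 2 sites suffice: every size-2 union leaves at least one demand point uncovered.
But {F1, F4, F5} covers everything, so the minimum is 3.

3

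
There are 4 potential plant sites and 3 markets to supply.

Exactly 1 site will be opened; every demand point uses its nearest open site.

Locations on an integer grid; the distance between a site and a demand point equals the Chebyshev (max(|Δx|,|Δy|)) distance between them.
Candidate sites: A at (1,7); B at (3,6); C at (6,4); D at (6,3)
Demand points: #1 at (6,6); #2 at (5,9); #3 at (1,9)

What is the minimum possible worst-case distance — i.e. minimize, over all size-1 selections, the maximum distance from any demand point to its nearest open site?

3

Open {B}.
  Farthest demand point is #1 at distance 3 (to B); all others are ≤ 3.
With {A} the worst case is 5.
With {C} the worst case is 5.
No size-1 selection achieves below 3.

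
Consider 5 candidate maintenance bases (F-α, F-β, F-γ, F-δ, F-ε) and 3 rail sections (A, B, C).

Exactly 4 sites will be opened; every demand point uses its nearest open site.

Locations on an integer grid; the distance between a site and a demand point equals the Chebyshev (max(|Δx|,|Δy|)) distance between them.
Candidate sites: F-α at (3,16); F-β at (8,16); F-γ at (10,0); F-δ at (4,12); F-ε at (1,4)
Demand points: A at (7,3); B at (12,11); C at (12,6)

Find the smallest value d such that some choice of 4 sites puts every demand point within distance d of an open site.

Open {F-α, F-β, F-γ, F-δ}.
  Farthest demand point is C at distance 6 (to F-γ); all others are ≤ 6.
With {F-α, F-β, F-γ, F-ε} the worst case is 6.
With {F-β, F-γ, F-δ, F-ε} the worst case is 6.
No size-4 selection achieves below 6.

6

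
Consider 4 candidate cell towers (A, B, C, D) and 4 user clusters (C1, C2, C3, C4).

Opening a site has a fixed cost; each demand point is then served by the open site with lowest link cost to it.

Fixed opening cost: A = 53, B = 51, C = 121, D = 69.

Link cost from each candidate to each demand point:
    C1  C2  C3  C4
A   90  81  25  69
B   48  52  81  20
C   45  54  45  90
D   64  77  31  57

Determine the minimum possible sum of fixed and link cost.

Open {A, B}: assign each demand point to its cheapest open site.
  C1→B 48, C2→B 52, C3→A 25, C4→B 20
  link cost 145, fixed 104 → total 249.
Compare {B}: link cost 201 + fixed 51 = 252.
Compare {B, D}: link cost 151 + fixed 120 = 271.
Compare {D}: link cost 229 + fixed 69 = 298.
All other subsets cost ≥ 252. Minimum total cost: 249.

249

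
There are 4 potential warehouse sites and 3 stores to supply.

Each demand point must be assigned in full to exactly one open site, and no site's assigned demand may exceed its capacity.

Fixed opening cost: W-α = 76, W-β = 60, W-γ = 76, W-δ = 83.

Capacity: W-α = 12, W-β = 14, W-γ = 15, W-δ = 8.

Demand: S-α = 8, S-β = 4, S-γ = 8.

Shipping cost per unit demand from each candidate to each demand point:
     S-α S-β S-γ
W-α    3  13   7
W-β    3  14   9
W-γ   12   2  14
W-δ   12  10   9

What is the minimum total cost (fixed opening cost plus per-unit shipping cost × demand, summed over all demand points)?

268

Open {W-α, W-β}; cheapest assignment that respects the capacities:
  W-α (cap 12, load 12): S-β, S-γ — cost 4×13 + 8×7 = 108
  W-β (cap 14, load 8): S-α — cost 8×3 = 24
  Shipping 132, fixed 136 → total 268.
  Any other capacity-feasible assignment to {W-α, W-β} ships for at least 132.
Compare {W-β, W-γ}: its best feasible assignment gives total 280.
Compare {W-β, W-δ}: its best feasible assignment gives total 295.
Every other set of open sites that can feasibly serve all demand totals ≥ 280 even under its best assignment. Minimum: 268.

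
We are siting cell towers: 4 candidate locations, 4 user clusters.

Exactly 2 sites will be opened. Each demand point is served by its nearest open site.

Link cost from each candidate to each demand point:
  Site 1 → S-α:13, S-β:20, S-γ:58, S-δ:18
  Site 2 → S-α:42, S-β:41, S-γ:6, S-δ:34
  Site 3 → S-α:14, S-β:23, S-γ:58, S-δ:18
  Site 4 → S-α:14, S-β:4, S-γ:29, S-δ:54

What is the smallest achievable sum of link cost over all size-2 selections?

Open {Site 1, Site 2}.
  S-α→Site 1 13, S-β→Site 1 20, S-γ→Site 2 6, S-δ→Site 1 18  ⇒ total 57.
Compare {Site 2, Site 4}: total 58.
Compare {Site 2, Site 3}: total 61.
No size-2 selection does better; minimum is 57.

57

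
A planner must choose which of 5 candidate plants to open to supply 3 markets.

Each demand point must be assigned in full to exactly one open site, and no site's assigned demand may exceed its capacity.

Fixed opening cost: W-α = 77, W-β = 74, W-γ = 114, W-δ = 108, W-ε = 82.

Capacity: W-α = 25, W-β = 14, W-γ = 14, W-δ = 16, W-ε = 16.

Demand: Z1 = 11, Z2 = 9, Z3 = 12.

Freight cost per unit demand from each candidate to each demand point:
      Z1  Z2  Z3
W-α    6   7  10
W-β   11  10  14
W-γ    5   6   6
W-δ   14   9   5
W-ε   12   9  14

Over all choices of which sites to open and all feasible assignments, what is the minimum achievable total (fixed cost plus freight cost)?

374

Open {W-α, W-δ}; cheapest assignment that respects the capacities:
  W-α (cap 25, load 20): Z1, Z2 — cost 11×6 + 9×7 = 129
  W-δ (cap 16, load 12): Z3 — cost 12×5 = 60
  Shipping 189, fixed 185 → total 374.
  Any other capacity-feasible assignment to {W-α, W-δ} ships for at least 189.
Compare {W-α, W-γ}: its best feasible assignment gives total 392.
Compare {W-α, W-ε}: its best feasible assignment gives total 426.
Every other set of open sites that can feasibly serve all demand totals ≥ 392 even under its best assignment. Minimum: 374.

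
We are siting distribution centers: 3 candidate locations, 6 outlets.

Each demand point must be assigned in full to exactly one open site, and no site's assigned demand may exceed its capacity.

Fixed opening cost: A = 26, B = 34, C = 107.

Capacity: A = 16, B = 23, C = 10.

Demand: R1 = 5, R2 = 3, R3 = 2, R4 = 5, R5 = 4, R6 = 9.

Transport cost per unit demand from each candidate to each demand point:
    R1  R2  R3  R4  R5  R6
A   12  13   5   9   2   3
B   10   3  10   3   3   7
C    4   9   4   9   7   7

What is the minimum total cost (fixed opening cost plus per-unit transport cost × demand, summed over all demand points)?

179

Open {A, B}; cheapest assignment that respects the capacities:
  A (cap 16, load 15): R3, R5, R6 — cost 2×5 + 4×2 + 9×3 = 45
  B (cap 23, load 13): R1, R2, R4 — cost 5×10 + 3×3 + 5×3 = 74
  Shipping 119, fixed 60 → total 179.
  Any other capacity-feasible assignment to {A, B} ships for at least 119.
Compare {A, B, C}: its best feasible assignment gives total 254.
Compare {B, C}: its best feasible assignment gives total 268.
Every other set of open sites that can feasibly serve all demand totals ≥ 254 even under its best assignment. Minimum: 179.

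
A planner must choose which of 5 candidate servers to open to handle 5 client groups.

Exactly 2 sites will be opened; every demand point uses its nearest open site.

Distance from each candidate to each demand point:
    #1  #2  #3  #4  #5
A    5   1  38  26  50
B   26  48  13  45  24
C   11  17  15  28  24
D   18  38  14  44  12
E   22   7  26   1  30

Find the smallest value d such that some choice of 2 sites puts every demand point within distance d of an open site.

18

Open {D, E}.
  Farthest demand point is #1 at distance 18 (to D); all others are ≤ 18.
With {B, E} the worst case is 24.
With {C, E} the worst case is 24.
No size-2 selection achieves below 18.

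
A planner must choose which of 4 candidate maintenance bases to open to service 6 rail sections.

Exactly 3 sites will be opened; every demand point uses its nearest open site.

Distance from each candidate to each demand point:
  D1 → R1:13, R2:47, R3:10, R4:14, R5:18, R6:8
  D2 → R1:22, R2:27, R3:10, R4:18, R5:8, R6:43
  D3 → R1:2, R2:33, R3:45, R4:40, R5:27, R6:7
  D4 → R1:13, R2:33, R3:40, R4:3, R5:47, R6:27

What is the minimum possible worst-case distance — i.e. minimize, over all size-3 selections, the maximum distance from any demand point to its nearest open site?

Open {D1, D2, D3}.
  Farthest demand point is R2 at distance 27 (to D2); all others are ≤ 27.
With {D1, D2, D4} the worst case is 27.
With {D2, D3, D4} the worst case is 27.
No size-3 selection achieves below 27.

27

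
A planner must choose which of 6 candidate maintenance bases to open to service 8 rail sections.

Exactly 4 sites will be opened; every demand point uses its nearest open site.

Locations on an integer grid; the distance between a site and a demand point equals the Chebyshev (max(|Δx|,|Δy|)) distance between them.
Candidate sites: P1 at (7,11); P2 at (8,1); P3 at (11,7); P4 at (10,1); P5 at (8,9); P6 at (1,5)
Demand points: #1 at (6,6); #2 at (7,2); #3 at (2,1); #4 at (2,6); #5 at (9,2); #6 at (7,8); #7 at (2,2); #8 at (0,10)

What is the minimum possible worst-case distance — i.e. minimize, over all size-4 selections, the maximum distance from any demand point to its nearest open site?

5

Open {P1, P2, P3, P6}.
  Farthest demand point is #1 at distance 5 (to P1); all others are ≤ 5.
With {P1, P2, P4, P6} the worst case is 5.
With {P1, P2, P5, P6} the worst case is 5.
No size-4 selection achieves below 5.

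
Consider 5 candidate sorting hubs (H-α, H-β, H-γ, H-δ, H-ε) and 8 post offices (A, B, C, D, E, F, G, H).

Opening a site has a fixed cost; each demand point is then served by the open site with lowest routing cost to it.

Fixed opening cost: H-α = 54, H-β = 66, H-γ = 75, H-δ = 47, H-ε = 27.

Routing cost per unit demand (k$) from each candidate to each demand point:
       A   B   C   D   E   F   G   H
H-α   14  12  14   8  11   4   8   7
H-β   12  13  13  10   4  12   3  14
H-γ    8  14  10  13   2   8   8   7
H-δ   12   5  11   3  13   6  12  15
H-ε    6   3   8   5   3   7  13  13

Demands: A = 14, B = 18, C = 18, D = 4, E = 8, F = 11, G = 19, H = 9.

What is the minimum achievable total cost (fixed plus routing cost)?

637

Open {H-α, H-β, H-ε}: assign each demand point to its cheapest open site.
  A→H-ε 14×6=84, B→H-ε 18×3=54, C→H-ε 18×8=144, D→H-ε 4×5=20, E→H-ε 8×3=24, F→H-α 11×4=44, G→H-β 19×3=57, H→H-α 9×7=63
  routing cost 490, fixed 147 → total 637.
Compare {H-α, H-ε}: routing cost 585 + fixed 81 = 666.
Compare {H-β, H-ε}: routing cost 577 + fixed 93 = 670.
Compare {H-α, H-β, H-δ, H-ε}: routing cost 482 + fixed 194 = 676.
All other subsets cost ≥ 666. Minimum total cost: 637.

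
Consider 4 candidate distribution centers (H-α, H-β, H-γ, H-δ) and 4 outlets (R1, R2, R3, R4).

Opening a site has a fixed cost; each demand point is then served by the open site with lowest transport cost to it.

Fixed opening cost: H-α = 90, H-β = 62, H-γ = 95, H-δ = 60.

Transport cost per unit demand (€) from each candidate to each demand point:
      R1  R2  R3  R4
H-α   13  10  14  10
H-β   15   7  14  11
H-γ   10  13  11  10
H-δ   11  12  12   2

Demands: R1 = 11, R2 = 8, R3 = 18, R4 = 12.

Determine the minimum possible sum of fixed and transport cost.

517

Open {H-δ}: assign each demand point to its cheapest open site.
  R1→H-δ 11×11=121, R2→H-δ 8×12=96, R3→H-δ 18×12=216, R4→H-δ 12×2=24
  transport cost 457, fixed 60 → total 517.
Compare {H-β, H-δ}: transport cost 417 + fixed 122 = 539.
Compare {H-γ, H-δ}: transport cost 428 + fixed 155 = 583.
Compare {H-α, H-δ}: transport cost 441 + fixed 150 = 591.
All other subsets cost ≥ 539. Minimum total cost: 517.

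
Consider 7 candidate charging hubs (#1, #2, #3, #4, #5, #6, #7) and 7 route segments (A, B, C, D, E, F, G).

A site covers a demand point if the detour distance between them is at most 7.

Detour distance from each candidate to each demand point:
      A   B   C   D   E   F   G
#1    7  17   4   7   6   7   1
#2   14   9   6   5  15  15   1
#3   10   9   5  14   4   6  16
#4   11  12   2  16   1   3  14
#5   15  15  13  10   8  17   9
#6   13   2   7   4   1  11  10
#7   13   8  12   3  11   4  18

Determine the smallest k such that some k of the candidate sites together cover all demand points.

Coverage sets (demand points within 7 of each site):
  #1: {A, C, D, E, F, G}
  #2: {C, D, G}
  #3: {C, E, F}
  #4: {C, E, F}
  #5: {}
  #6: {B, C, D, E}
  #7: {D, F}
No single site covers all 7 demand points.
But {#1, #6} covers everything, so the minimum is 2.

2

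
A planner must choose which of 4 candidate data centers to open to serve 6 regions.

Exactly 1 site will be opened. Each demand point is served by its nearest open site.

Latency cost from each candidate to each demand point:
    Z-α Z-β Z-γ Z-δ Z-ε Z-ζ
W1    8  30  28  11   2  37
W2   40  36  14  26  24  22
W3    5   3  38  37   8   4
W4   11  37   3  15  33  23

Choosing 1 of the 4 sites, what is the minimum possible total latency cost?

95

Open {W3}.
  Z-α→W3 5, Z-β→W3 3, Z-γ→W3 38, Z-δ→W3 37, Z-ε→W3 8, Z-ζ→W3 4  ⇒ total 95.
Compare {W1}: total 116.
Compare {W4}: total 122.
No size-1 selection does better; minimum is 95.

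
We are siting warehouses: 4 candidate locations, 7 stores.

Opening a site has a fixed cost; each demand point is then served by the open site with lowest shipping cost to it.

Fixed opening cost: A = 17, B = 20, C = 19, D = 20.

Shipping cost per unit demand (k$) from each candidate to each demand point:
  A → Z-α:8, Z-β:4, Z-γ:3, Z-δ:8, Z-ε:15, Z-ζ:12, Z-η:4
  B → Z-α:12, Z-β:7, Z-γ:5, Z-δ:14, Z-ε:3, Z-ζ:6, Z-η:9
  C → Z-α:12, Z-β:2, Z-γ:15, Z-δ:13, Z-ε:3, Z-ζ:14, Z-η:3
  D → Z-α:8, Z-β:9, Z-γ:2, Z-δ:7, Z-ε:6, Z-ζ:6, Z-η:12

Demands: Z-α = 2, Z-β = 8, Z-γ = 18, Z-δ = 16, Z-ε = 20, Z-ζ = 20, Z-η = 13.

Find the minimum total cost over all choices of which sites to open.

438

Open {C, D}: assign each demand point to its cheapest open site.
  Z-α→D 2×8=16, Z-β→C 8×2=16, Z-γ→D 18×2=36, Z-δ→D 16×7=112, Z-ε→C 20×3=60, Z-ζ→D 20×6=120, Z-η→C 13×3=39
  shipping cost 399, fixed 39 → total 438.
Compare {A, C, D}: shipping cost 399 + fixed 56 = 455.
Compare {B, C, D}: shipping cost 399 + fixed 59 = 458.
Compare {A, B, C, D}: shipping cost 399 + fixed 76 = 475.
All other subsets cost ≥ 455. Minimum total cost: 438.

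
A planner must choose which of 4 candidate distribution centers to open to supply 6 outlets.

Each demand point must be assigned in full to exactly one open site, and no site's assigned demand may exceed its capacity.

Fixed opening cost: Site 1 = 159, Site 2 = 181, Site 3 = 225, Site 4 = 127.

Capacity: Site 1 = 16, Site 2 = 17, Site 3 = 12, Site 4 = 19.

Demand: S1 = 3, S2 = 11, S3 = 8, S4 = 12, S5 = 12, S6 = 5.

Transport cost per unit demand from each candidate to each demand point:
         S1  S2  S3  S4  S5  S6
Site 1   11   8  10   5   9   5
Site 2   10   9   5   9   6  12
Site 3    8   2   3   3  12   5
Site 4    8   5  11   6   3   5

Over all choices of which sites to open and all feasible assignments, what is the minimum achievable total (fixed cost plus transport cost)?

835

Open {Site 1, Site 2, Site 4}; cheapest assignment that respects the capacities:
  Site 1 (cap 16, load 15): S1, S4 — cost 3×11 + 12×5 = 93
  Site 2 (cap 17, load 17): S5, S6 — cost 12×6 + 5×12 = 132
  Site 4 (cap 19, load 19): S2, S3 — cost 11×5 + 8×11 = 143
  Shipping 368, fixed 467 → total 835.
  Any other capacity-feasible assignment to {Site 1, Site 2, Site 4} ships for at least 368.
Compare {Site 1, Site 2, Site 3, Site 4}: its best feasible assignment gives total 905.
Every other set of open sites that can feasibly serve all demand totals ≥ 905 even under its best assignment. Minimum: 835.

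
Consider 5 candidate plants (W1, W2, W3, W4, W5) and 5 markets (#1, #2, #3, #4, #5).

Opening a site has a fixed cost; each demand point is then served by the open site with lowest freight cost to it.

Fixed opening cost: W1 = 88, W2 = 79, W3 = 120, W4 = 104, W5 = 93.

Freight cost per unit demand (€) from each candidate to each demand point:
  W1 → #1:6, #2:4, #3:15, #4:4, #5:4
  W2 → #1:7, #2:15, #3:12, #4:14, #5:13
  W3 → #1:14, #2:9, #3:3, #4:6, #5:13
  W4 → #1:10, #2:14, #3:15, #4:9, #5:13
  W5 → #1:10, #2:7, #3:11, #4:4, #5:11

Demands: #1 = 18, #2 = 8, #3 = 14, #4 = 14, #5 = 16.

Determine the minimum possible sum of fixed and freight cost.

510

Open {W1, W3}: assign each demand point to its cheapest open site.
  #1→W1 18×6=108, #2→W1 8×4=32, #3→W3 14×3=42, #4→W1 14×4=56, #5→W1 16×4=64
  freight cost 302, fixed 208 → total 510.
Compare {W1}: freight cost 470 + fixed 88 = 558.
Compare {W1, W2, W3}: freight cost 302 + fixed 287 = 589.
Compare {W1, W2}: freight cost 428 + fixed 167 = 595.
All other subsets cost ≥ 558. Minimum total cost: 510.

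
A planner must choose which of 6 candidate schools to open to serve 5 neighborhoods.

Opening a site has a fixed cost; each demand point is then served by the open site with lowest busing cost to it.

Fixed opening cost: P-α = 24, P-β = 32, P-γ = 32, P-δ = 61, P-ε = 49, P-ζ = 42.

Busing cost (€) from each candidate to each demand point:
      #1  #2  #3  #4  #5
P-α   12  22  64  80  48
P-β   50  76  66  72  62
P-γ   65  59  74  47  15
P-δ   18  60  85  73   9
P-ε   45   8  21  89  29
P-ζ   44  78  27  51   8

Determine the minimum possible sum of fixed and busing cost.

Open {P-α, P-ζ}: assign each demand point to its cheapest open site.
  #1→P-α 12, #2→P-α 22, #3→P-ζ 27, #4→P-ζ 51, #5→P-ζ 8
  busing cost 120, fixed 66 → total 186.
Compare {P-α, P-γ, P-ε}: busing cost 103 + fixed 105 = 208.
Compare {P-α, P-γ, P-ζ}: busing cost 116 + fixed 98 = 214.
Compare {P-α, P-ε, P-ζ}: busing cost 100 + fixed 115 = 215.
All other subsets cost ≥ 208. Minimum total cost: 186.

186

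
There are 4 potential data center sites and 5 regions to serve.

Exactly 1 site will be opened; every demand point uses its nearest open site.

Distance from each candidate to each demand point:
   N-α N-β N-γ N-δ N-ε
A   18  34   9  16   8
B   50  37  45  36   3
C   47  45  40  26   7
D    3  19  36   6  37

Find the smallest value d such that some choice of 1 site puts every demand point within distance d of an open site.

Open {A}.
  Farthest demand point is N-β at distance 34 (to A); all others are ≤ 34.
With {D} the worst case is 37.
With {C} the worst case is 47.
No size-1 selection achieves below 34.

34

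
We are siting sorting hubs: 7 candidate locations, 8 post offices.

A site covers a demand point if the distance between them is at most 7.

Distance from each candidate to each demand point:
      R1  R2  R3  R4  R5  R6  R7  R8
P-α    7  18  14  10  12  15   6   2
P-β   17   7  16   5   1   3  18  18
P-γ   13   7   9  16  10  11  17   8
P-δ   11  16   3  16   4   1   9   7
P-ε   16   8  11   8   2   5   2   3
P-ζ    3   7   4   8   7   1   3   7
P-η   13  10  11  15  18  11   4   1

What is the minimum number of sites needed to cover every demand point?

2

Coverage sets (demand points within 7 of each site):
  P-α: {R1, R7, R8}
  P-β: {R2, R4, R5, R6}
  P-γ: {R2}
  P-δ: {R3, R5, R6, R8}
  P-ε: {R5, R6, R7, R8}
  P-ζ: {R1, R2, R3, R5, R6, R7, R8}
  P-η: {R7, R8}
No single site covers all 8 demand points.
But {P-β, P-ζ} covers everything, so the minimum is 2.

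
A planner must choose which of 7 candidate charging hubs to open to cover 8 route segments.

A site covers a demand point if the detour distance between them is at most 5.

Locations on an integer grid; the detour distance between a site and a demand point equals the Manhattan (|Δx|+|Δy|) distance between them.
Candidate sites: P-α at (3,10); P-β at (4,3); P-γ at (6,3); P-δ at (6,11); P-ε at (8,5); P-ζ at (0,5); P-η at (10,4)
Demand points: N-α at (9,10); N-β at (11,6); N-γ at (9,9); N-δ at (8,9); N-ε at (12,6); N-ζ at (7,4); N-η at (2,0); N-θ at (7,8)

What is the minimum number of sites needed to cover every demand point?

Coverage sets (demand points within 5 of each site):
  P-α: {}
  P-β: {N-ζ, N-η}
  P-γ: {N-ζ}
  P-δ: {N-α, N-γ, N-δ, N-θ}
  P-ε: {N-β, N-γ, N-δ, N-ε, N-ζ, N-θ}
  P-ζ: {}
  P-η: {N-β, N-ε, N-ζ}
No 2 sites suffice: every size-2 union leaves at least one demand point uncovered.
But {P-β, P-δ, P-ε} covers everything, so the minimum is 3.

3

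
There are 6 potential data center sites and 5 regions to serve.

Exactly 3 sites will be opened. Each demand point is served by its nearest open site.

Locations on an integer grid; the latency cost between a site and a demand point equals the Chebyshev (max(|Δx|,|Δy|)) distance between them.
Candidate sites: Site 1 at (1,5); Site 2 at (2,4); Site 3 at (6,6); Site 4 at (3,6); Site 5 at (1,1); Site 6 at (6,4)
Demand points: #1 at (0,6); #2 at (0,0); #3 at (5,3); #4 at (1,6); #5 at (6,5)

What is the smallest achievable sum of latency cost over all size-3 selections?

Open {Site 1, Site 5, Site 6}.
  #1→Site 1 1, #2→Site 5 1, #3→Site 6 1, #4→Site 1 1, #5→Site 6 1  ⇒ total 5.
Compare {Site 1, Site 3, Site 5}: total 7.
Compare {Site 2, Site 5, Site 6}: total 7.
No size-3 selection does better; minimum is 5.

5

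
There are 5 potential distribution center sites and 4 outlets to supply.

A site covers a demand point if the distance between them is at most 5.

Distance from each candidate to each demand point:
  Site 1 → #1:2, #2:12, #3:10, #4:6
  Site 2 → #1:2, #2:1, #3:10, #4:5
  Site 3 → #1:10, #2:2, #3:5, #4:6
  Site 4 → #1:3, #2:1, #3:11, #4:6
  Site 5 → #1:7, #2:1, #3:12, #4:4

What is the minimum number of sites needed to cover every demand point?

2

Coverage sets (demand points within 5 of each site):
  Site 1: {#1}
  Site 2: {#1, #2, #4}
  Site 3: {#2, #3}
  Site 4: {#1, #2}
  Site 5: {#2, #4}
No single site covers all 4 demand points.
But {Site 2, Site 3} covers everything, so the minimum is 2.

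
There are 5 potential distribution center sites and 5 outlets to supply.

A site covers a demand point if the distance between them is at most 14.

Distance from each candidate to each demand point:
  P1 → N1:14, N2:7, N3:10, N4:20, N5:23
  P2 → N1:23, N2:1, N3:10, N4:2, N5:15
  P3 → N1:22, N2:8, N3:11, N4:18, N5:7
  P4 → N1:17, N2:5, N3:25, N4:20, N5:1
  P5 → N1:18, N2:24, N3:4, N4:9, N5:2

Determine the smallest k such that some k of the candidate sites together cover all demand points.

2

Coverage sets (demand points within 14 of each site):
  P1: {N1, N2, N3}
  P2: {N2, N3, N4}
  P3: {N2, N3, N5}
  P4: {N2, N5}
  P5: {N3, N4, N5}
No single site covers all 5 demand points.
But {P1, P5} covers everything, so the minimum is 2.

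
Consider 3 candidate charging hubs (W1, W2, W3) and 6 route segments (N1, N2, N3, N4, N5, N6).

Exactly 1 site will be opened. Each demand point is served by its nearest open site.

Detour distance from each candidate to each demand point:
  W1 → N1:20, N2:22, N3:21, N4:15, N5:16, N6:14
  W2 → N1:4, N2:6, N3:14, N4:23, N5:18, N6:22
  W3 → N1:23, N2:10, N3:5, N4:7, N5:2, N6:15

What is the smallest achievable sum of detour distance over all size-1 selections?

62

Open {W3}.
  N1→W3 23, N2→W3 10, N3→W3 5, N4→W3 7, N5→W3 2, N6→W3 15  ⇒ total 62.
Compare {W2}: total 87.
Compare {W1}: total 108.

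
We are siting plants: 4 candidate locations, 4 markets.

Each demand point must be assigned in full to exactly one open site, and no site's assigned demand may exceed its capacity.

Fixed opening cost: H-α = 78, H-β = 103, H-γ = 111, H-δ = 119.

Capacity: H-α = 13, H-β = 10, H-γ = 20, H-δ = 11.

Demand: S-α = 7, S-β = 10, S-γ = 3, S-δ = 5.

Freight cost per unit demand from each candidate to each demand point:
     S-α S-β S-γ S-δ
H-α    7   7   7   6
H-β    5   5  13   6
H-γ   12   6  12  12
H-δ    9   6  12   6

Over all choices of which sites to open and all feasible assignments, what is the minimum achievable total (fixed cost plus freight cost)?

Open {H-α, H-γ}; cheapest assignment that respects the capacities:
  H-α (cap 13, load 12): S-α, S-δ — cost 7×7 + 5×6 = 79
  H-γ (cap 20, load 13): S-β, S-γ — cost 10×6 + 3×12 = 96
  Shipping 175, fixed 189 → total 364.
  Any other capacity-feasible assignment to {H-α, H-γ} ships for at least 175.
Compare {H-β, H-γ}: its best feasible assignment gives total 405.
Compare {H-α, H-β, H-γ}: its best feasible assignment gives total 438.
Every other set of open sites that can feasibly serve all demand totals ≥ 405 even under its best assignment. Minimum: 364.

364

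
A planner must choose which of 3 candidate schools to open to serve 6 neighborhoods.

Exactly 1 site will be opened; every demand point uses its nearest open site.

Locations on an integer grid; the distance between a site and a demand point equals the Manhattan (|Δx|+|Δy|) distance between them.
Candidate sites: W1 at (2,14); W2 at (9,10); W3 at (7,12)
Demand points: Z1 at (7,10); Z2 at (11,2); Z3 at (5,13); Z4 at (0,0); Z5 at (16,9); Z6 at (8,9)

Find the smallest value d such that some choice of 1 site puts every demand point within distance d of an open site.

19

Open {W2}.
  Farthest demand point is Z4 at distance 19 (to W2); all others are ≤ 19.
With {W3} the worst case is 19.
With {W1} the worst case is 21.
No size-1 selection achieves below 19.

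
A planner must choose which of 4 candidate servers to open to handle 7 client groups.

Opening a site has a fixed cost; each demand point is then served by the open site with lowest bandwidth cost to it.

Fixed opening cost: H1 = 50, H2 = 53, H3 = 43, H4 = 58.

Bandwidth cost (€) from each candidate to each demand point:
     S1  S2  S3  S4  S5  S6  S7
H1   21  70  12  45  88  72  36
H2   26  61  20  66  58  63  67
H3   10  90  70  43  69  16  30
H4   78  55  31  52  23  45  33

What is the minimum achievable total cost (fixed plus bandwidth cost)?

Open {H3, H4}: assign each demand point to its cheapest open site.
  S1→H3 10, S2→H4 55, S3→H4 31, S4→H3 43, S5→H4 23, S6→H3 16, S7→H3 30
  bandwidth cost 208, fixed 101 → total 309.
Compare {H2, H3}: bandwidth cost 238 + fixed 96 = 334.
Compare {H1, H3, H4}: bandwidth cost 189 + fixed 151 = 340.
Compare {H1, H4}: bandwidth cost 234 + fixed 108 = 342.
All other subsets cost ≥ 334. Minimum total cost: 309.

309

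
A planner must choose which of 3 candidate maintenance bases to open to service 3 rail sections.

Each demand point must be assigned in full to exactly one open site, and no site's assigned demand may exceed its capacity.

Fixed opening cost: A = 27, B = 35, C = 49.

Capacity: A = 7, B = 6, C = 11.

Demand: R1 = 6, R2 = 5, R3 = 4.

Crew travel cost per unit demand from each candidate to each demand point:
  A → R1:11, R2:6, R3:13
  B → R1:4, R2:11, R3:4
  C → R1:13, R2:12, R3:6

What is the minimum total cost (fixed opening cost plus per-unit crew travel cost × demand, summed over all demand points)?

Open {A, B, C}; cheapest assignment that respects the capacities:
  A (cap 7, load 5): R2 — cost 5×6 = 30
  B (cap 6, load 6): R1 — cost 6×4 = 24
  C (cap 11, load 4): R3 — cost 4×6 = 24
  Shipping 78, fixed 111 → total 189.
  Any other capacity-feasible assignment to {A, B, C} ships for at least 78.
Compare {B, C}: its best feasible assignment gives total 192.
Compare {A, C}: its best feasible assignment gives total 208.
Every other set of open sites that can feasibly serve all demand totals ≥ 192 even under its best assignment. Minimum: 189.

189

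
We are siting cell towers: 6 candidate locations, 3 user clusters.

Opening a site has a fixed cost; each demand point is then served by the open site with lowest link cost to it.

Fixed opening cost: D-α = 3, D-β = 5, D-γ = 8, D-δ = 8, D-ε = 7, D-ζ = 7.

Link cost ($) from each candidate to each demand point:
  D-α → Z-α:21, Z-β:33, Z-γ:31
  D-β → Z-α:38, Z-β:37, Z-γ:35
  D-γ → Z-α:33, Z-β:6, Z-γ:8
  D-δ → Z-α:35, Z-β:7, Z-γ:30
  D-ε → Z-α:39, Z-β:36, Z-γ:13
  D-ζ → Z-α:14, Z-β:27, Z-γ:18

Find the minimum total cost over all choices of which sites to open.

43

Open {D-γ, D-ζ}: assign each demand point to its cheapest open site.
  Z-α→D-ζ 14, Z-β→D-γ 6, Z-γ→D-γ 8
  link cost 28, fixed 15 → total 43.
Compare {D-α, D-γ}: link cost 35 + fixed 11 = 46.
Compare {D-α, D-γ, D-ζ}: link cost 28 + fixed 18 = 46.
Compare {D-β, D-γ, D-ζ}: link cost 28 + fixed 20 = 48.
All other subsets cost ≥ 46. Minimum total cost: 43.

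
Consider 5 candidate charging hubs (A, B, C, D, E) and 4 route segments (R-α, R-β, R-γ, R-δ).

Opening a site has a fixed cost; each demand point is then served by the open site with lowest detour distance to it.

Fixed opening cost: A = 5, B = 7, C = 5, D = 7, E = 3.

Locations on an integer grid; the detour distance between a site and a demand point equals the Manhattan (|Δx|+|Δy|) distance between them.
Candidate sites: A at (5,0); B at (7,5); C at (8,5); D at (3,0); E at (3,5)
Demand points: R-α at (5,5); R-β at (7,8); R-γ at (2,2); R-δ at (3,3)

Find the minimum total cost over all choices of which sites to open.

Open {E}: assign each demand point to its cheapest open site.
  R-α→E 2, R-β→E 7, R-γ→E 4, R-δ→E 2
  detour distance 15, fixed 3 → total 18.
Compare {C, E}: detour distance 12 + fixed 8 = 20.
Compare {B, E}: detour distance 11 + fixed 10 = 21.
Compare {A, E}: detour distance 15 + fixed 8 = 23.
All other subsets cost ≥ 20. Minimum total cost: 18.

18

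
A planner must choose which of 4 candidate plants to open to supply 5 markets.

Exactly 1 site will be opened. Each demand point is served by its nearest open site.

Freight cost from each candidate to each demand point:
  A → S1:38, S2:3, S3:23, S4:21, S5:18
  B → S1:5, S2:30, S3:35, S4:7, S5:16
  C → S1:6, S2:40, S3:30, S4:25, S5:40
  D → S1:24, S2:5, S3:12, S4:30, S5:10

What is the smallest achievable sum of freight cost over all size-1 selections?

Open {D}.
  S1→D 24, S2→D 5, S3→D 12, S4→D 30, S5→D 10  ⇒ total 81.
Compare {B}: total 93.
Compare {A}: total 103.
No size-1 selection does better; minimum is 81.

81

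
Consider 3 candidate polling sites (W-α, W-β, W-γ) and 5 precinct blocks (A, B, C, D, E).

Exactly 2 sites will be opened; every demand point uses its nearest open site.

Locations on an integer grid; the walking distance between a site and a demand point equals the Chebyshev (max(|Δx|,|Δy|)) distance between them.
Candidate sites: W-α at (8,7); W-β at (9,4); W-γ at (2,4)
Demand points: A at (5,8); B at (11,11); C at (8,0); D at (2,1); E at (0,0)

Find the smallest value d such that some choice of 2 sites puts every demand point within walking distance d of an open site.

6

Open {W-α, W-γ}.
  Farthest demand point is C at walking distance 6 (to W-γ); all others are ≤ 6.
With {W-β, W-γ} the worst case is 7.
With {W-α, W-β} the worst case is 8.
No size-2 selection achieves below 6.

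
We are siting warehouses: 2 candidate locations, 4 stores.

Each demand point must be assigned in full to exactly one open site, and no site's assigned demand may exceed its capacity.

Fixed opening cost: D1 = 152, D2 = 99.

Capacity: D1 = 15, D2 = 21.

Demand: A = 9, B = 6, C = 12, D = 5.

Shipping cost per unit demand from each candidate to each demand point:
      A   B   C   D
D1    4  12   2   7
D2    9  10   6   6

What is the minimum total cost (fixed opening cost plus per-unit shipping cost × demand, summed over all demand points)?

Open {D1, D2}; cheapest assignment that respects the capacities:
  D1 (cap 15, load 12): C — cost 12×2 = 24
  D2 (cap 21, load 20): A, B, D — cost 9×9 + 6×10 + 5×6 = 171
  Shipping 195, fixed 251 → total 446.
  Any other capacity-feasible assignment to {D1, D2} ships for at least 195.
Total demand is 32 and no other set of sites has combined capacity ≥ 32, so {D1, D2} is the only feasible choice of open sites. Minimum: 446.

446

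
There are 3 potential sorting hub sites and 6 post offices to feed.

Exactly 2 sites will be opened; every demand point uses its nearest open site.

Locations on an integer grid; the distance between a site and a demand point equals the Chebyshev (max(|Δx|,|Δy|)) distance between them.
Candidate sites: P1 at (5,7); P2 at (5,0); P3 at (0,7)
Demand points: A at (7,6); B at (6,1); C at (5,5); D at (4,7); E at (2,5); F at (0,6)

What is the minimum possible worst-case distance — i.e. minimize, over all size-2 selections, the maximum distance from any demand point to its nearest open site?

5

Open {P1, P2}.
  Farthest demand point is F at distance 5 (to P1); all others are ≤ 5.
With {P1, P3} the worst case is 6.
With {P2, P3} the worst case is 6.
No size-2 selection achieves below 5.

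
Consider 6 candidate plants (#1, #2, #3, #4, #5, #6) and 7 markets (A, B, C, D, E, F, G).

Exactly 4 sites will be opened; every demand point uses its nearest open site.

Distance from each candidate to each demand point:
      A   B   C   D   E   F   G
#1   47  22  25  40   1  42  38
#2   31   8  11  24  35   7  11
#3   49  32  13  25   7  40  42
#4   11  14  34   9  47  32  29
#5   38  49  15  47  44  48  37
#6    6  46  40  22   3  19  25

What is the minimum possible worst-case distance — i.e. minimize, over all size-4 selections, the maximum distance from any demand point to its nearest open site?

11

Open {#1, #2, #3, #4}.
  Farthest demand point is A at distance 11 (to #4); all others are ≤ 11.
With {#1, #2, #4, #5} the worst case is 11.
With {#1, #2, #4, #6} the worst case is 11.
No size-4 selection achieves below 11.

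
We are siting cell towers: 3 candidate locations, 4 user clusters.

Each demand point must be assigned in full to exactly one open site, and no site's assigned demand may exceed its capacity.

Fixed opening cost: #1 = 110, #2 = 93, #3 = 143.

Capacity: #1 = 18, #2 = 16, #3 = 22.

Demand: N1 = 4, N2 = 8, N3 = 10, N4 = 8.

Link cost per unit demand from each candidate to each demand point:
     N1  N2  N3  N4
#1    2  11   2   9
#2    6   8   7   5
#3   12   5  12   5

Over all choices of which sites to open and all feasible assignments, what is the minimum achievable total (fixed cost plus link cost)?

Open {#1, #2}; cheapest assignment that respects the capacities:
  #1 (cap 18, load 14): N1, N3 — cost 4×2 + 10×2 = 28
  #2 (cap 16, load 16): N2, N4 — cost 8×8 + 8×5 = 104
  Shipping 132, fixed 203 → total 335.
  Any other capacity-feasible assignment to {#1, #2} ships for at least 132.
Compare {#1, #3}: its best feasible assignment gives total 361.
Compare {#2, #3}: its best feasible assignment gives total 410.
Every other set of open sites that can feasibly serve all demand totals ≥ 361 even under its best assignment. Minimum: 335.

335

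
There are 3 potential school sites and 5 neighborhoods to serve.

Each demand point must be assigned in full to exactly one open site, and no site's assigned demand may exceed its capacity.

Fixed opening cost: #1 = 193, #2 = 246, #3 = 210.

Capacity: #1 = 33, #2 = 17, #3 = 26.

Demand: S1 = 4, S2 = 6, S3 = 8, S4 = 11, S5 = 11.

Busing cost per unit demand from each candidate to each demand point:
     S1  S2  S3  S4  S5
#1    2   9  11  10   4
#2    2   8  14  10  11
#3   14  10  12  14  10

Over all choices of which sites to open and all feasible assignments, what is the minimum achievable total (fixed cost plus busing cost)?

715

Open {#1, #3}; cheapest assignment that respects the capacities:
  #1 (cap 33, load 32): S1, S2, S4, S5 — cost 4×2 + 6×9 + 11×10 + 11×4 = 216
  #3 (cap 26, load 8): S3 — cost 8×12 = 96
  Shipping 312, fixed 403 → total 715.
  Any other capacity-feasible assignment to {#1, #3} ships for at least 312.
Compare {#1, #2}: its best feasible assignment gives total 737.
Compare {#2, #3}: its best feasible assignment gives total 840.
Every other set of open sites that can feasibly serve all demand totals ≥ 737 even under its best assignment. Minimum: 715.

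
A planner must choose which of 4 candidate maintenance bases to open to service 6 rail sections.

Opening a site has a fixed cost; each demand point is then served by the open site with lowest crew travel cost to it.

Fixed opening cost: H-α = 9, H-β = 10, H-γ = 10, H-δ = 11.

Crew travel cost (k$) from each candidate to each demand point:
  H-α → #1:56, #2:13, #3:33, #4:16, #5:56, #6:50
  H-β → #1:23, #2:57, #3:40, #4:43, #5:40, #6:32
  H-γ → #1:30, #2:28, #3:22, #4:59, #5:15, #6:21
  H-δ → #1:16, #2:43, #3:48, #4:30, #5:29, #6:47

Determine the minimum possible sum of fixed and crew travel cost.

Open {H-α, H-γ, H-δ}: assign each demand point to its cheapest open site.
  #1→H-δ 16, #2→H-α 13, #3→H-γ 22, #4→H-α 16, #5→H-γ 15, #6→H-γ 21
  crew travel cost 103, fixed 30 → total 133.
Compare {H-α, H-γ}: crew travel cost 117 + fixed 19 = 136.
Compare {H-α, H-β, H-γ}: crew travel cost 110 + fixed 29 = 139.
Compare {H-α, H-β, H-γ, H-δ}: crew travel cost 103 + fixed 40 = 143.
All other subsets cost ≥ 136. Minimum total cost: 133.

133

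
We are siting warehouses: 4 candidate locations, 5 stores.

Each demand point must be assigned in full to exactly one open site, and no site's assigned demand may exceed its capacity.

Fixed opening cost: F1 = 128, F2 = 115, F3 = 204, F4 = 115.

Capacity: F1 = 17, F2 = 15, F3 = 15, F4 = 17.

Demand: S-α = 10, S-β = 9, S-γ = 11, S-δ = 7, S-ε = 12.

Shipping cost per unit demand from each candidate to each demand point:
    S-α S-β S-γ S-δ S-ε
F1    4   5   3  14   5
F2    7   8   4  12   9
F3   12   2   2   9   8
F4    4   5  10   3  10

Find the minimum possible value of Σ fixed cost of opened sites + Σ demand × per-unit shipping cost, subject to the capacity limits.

Open {F1, F2, F3, F4}; cheapest assignment that respects the capacities:
  F1 (cap 17, load 12): S-ε — cost 12×5 = 60
  F2 (cap 15, load 11): S-γ — cost 11×4 = 44
  F3 (cap 15, load 9): S-β — cost 9×2 = 18
  F4 (cap 17, load 17): S-α, S-δ — cost 10×4 + 7×3 = 61
  Shipping 183, fixed 562 → total 745.
  Any other capacity-feasible assignment to {F1, F2, F3, F4} ships for at least 183.
Total demand is 49; every other set of sites either has combined capacity below 49 or cannot fit the demands without splitting one across sites, so {F1, F2, F3, F4} is the only feasible choice of open sites. Minimum: 745.

745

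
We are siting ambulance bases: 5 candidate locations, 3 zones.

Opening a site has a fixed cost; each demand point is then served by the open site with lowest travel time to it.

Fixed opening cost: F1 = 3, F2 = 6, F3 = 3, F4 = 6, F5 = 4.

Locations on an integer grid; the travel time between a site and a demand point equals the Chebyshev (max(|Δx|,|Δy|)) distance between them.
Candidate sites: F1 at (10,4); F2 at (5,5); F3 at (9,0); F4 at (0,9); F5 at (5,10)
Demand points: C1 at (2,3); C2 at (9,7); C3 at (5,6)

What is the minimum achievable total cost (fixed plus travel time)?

Open {F2}: assign each demand point to its cheapest open site.
  C1→F2 3, C2→F2 4, C3→F2 1
  travel time 8, fixed 6 → total 14.
Compare {F1, F2}: travel time 7 + fixed 9 = 16.
Compare {F2, F3}: travel time 8 + fixed 9 = 17.
Compare {F2, F5}: travel time 8 + fixed 10 = 18.
All other subsets cost ≥ 16. Minimum total cost: 14.

14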